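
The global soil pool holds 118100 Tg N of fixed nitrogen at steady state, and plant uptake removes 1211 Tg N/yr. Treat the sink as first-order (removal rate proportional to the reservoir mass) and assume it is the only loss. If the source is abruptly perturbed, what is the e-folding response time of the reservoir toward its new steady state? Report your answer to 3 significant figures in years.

For a linear reservoir the response time equals the residence time τ = M/F.
τ = 118100 / 1211 = 97.52 yr.

97.5 yr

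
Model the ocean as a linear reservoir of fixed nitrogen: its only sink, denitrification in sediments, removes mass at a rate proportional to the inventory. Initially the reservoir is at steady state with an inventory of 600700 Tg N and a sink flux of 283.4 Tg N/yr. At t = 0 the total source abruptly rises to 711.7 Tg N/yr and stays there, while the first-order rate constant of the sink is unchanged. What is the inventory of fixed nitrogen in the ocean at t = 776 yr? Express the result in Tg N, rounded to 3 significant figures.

879000 Tg N

The sink rate constant is k = F₀/M₀ = 283.4/600700 = 0.0004718 yr⁻¹.
Solving dM/dt = F₁ − kM with M(0) = M₀ gives M(t) = F₁/k + (M₀ − F₁/k)·e^(−kt).
F₁/k = 711.7/0.0004718 = 1.5085×10^6 Tg N; kt = 0.0004718 × 776 = 0.3661, e^(−kt) = 0.6934.
M(776) = 1.5085×10^6 + (600700 − 1.5085×10^6) × 0.6934 = 1.5085×10^6 − 629500 = 879010 Tg N.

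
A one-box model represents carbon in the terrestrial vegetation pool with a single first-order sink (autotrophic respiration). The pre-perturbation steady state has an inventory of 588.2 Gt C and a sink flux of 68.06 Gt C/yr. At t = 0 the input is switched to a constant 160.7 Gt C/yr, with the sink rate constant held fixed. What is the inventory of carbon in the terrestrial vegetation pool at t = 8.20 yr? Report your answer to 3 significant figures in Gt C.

Residence time τ = M₀/F₀ = 8.642 yr. The eventual steady state is M_∞ = M₀·(F₁/F₀) = 588.2 × 160.7/68.06 = 1388.8 Gt C.
The anomaly ΔM(t) = M(t) − M_∞ decays as ΔM₀·e^(−t/τ) with ΔM₀ = 588.2 − 1388.8 = −800.6 Gt C.
At t = 8.20 yr, e^(−t/τ) = e^(−0.9488) = 0.3872, so ΔM = −310.0 Gt C and M = 1388.8 − 310.0 = 1078.8 Gt C.

1080 Gt C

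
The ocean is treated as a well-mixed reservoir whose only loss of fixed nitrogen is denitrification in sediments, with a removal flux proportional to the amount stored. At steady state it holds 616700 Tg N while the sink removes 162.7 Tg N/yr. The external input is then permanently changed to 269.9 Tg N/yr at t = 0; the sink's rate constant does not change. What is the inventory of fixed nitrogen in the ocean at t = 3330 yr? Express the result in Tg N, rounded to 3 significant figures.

τ = M₀/F₀ = 616700/162.7 = 3790 yr; rate constant k = 1/τ.
New steady state M_∞ = F₁/k = F₁·τ = 269.9 × 3790 = 1.0230×10^6 Tg N.
M(t) = M_∞ + (M₀ − M_∞)·e^(−t/τ); t/τ = 3330/3790 = 0.8785, so e^(−t/τ) = 0.4154.
M(t) = 1.0230×10^6 − 406300 × 0.4154 = 854250 Tg N.

854000 Tg N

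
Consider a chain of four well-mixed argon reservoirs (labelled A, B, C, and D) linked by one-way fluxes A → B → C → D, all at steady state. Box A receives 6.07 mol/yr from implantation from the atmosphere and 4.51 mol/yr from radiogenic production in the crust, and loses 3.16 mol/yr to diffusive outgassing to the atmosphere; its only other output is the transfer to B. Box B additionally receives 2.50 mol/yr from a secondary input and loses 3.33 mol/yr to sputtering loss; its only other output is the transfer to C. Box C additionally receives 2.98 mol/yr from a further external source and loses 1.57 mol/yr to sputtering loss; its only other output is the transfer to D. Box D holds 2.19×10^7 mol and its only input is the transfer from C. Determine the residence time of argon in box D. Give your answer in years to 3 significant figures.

Box A: F(A→B) = (6.07 + 4.51) − 3.16 = 7.4200 mol/yr.
Box B: F(B→C) = (7.4200 + 2.50) − 3.33 = 6.5900 mol/yr.
Box C: F(C→D) = (6.5900 + 2.98) − 1.57 = 8.0000 mol/yr.
Box D throughput = its input = 8.0000 mol/yr; τ = 2.19×10^7 / 8.0000 = 2.738×10^6 yr.

2.74×10^6 yr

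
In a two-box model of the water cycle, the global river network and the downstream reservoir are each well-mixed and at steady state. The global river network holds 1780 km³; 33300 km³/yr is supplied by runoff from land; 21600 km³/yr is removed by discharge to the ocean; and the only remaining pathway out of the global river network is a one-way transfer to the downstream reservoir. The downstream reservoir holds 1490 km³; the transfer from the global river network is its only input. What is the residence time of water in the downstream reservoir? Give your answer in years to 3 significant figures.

Balance the global river network: ΣF_in = 33300 km³/yr.
Transfer to the downstream reservoir = ΣF_in − (21600) = 11700 km³/yr.
At steady state the output of the downstream reservoir equals its input, 11700 km³/yr.
τ = M / F = 1490 / 11700 = 0.1274 yr.

0.127 yr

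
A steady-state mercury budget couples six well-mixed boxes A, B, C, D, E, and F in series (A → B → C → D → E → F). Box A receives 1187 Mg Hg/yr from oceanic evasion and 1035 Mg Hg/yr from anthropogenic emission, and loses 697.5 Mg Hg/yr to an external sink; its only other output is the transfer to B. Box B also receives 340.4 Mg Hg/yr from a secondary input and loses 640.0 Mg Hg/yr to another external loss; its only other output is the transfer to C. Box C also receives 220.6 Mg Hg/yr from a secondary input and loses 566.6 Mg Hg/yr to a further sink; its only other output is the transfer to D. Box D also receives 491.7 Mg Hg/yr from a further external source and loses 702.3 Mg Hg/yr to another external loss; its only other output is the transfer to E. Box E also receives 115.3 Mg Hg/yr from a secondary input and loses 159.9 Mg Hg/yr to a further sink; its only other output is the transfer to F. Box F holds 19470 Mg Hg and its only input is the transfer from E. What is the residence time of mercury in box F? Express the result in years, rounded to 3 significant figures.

Box A: F(A→B) = (1187 + 1035) − 697.5 = 1524.5 Mg Hg/yr.
Box B: F(B→C) = (1524.5 + 340.4) − 640.0 = 1224.9 Mg Hg/yr.
Box C: F(C→D) = (1224.9 + 220.6) − 566.6 = 878.90 Mg Hg/yr.
Box D: F(D→E) = (878.90 + 491.7) − 702.3 = 668.30 Mg Hg/yr.
Box E: F(E→F) = (668.30 + 115.3) − 159.9 = 623.70 Mg Hg/yr.
Box F throughput = its input = 623.70 Mg Hg/yr; τ = 19470 / 623.70 = 31.22 yr.

31.2 yr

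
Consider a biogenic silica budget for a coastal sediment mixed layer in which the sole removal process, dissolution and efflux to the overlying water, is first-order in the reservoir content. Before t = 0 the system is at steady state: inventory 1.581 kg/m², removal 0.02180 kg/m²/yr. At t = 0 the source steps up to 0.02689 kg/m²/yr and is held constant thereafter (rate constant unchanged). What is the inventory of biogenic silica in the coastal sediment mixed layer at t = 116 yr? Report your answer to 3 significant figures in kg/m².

The sink rate constant is k = F₀/M₀ = 0.02180/1.581 = 0.01379 yr⁻¹.
Solving dM/dt = F₁ − kM with M(0) = M₀ gives M(t) = F₁/k + (M₀ − F₁/k)·e^(−kt).
F₁/k = 0.02689/0.01379 = 1.9501 kg/m²; kt = 0.01379 × 116 = 1.599, e^(−kt) = 0.2020.
M(116) = 1.9501 + (1.581 − 1.9501) × 0.2020 = 1.9501 − 0.07457 = 1.8756 kg/m².

1.88 kg/m²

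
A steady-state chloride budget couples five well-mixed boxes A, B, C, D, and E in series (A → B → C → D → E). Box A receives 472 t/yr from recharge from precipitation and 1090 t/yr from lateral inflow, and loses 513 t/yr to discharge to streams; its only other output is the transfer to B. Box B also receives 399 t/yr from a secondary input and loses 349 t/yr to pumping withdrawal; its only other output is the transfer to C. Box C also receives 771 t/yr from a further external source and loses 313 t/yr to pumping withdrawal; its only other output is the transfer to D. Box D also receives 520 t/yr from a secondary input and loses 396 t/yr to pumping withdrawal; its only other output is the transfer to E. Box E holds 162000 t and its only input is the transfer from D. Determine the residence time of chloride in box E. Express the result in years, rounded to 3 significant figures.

Box A: F(A→B) = (472 + 1090) − 513 = 1049.0 t/yr.
Box B: F(B→C) = (1049.0 + 399) − 349 = 1099.0 t/yr.
Box C: F(C→D) = (1099.0 + 771) − 313 = 1557.0 t/yr.
Box D: F(D→E) = (1557.0 + 520) − 396 = 1681.0 t/yr.
Box E throughput = its input = 1681.0 t/yr; τ = 162000 / 1681.0 = 96.37 yr.

96.4 yr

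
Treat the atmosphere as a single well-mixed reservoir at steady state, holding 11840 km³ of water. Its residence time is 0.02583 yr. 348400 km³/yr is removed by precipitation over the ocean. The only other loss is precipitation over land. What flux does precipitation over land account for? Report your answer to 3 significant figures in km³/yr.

Total removal F = M/τ = 11840 / 0.02583 = 458400 km³/yr.
Precipitation over land = F − (348400) = 458400 − 348400 = 110000 km³/yr.

110000 km³/yr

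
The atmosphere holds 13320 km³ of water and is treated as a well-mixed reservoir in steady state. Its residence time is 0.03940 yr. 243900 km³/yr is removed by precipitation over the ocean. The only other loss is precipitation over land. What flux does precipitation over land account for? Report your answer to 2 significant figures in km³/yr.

94000 km³/yr

Total removal F = M/τ = 13320 / 0.03940 = 338100 km³/yr.
Precipitation over land = F − (243900) = 338100 − 243900 = 94170 km³/yr.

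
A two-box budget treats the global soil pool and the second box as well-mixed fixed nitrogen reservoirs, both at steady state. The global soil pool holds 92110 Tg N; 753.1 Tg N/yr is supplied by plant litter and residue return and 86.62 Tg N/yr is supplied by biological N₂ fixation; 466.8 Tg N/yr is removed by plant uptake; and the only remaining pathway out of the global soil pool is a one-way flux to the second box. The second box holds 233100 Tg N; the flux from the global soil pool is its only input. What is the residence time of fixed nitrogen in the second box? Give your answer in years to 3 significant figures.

Balance the global soil pool: ΣF_in = 753.1 + 86.62 = 839.72 Tg N/yr.
Flux to the second box = ΣF_in − (466.8) = 372.92 Tg N/yr.
At steady state the output of the second box equals its input, 372.92 Tg N/yr.
τ = M / F = 233100 / 372.92 = 625.1 yr.

625 yr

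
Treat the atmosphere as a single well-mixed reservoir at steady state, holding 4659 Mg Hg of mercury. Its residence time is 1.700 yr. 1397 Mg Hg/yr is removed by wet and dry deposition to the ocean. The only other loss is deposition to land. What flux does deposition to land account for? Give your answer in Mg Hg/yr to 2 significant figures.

Total removal F = M/τ = 4659 / 1.700 = 2741 Mg Hg/yr.
Deposition to land = F − (1397) = 2741 − 1397 = 1344 Mg Hg/yr.

1300 Mg Hg/yr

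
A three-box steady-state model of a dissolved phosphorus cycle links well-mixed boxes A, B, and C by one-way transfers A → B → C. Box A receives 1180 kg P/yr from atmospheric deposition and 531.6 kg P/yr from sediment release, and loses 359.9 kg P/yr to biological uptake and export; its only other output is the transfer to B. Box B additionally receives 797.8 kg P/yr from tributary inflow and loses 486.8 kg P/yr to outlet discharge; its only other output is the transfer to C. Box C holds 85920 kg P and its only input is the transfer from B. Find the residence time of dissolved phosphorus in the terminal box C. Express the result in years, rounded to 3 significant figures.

Box A: F(A→B) = (1180 + 531.6) − 359.9 = 1351.7 kg P/yr.
Box B: F(B→C) = (1351.7 + 797.8) − 486.8 = 1662.7 kg P/yr.
Box C throughput = its input = 1662.7 kg P/yr; τ = 85920 / 1662.7 = 51.67 yr.

51.7 yr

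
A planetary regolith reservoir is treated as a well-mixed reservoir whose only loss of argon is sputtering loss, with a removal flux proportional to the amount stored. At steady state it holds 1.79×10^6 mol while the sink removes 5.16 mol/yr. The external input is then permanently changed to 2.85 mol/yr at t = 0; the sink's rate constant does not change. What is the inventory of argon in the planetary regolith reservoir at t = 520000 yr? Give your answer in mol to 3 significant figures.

Residence time τ = M₀/F₀ = 346900 yr. The eventual steady state is M_∞ = M₀·(F₁/F₀) = 1.79×10^6 × 2.85/5.16 = 988660 mol.
The anomaly ΔM(t) = M(t) − M_∞ decays as ΔM₀·e^(−t/τ) with ΔM₀ = 1.79×10^6 − 988660 = 801300 mol.
At t = 520000 yr, e^(−t/τ) = e^(−1.499) = 0.2234, so ΔM = 179000 mol and M = 988660 + 179000 = 1.1676×10^6 mol.

1.17×10^6 mol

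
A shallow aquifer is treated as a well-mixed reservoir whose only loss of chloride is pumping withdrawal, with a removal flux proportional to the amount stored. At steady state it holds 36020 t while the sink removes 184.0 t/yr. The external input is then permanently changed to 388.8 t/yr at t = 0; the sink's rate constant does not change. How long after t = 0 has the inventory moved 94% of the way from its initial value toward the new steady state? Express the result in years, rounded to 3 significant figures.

τ = M₀/F₀ = 36020/184.0 = 195.8 yr.
The remaining gap fraction is e^(−t/τ); 94% covered ⇒ e^(−t/τ) = 0.0600.
t = −τ ln(0.0600) = 195.8 × 2.813 = 550.8 yr.

551 yr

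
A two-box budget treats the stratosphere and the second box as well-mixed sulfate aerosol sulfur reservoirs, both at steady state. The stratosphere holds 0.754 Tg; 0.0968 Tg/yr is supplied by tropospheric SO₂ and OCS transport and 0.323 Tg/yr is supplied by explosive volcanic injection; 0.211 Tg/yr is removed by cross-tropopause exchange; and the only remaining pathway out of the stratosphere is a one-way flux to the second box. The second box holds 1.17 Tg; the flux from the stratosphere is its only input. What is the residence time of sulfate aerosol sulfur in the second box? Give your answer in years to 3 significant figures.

Balance the stratosphere: ΣF_in = 0.0968 + 0.323 = 0.41980 Tg/yr.
Flux to the second box = ΣF_in − (0.211) = 0.20880 Tg/yr.
At steady state the output of the second box equals its input, 0.20880 Tg/yr.
τ = M / F = 1.17 / 0.20880 = 5.603 yr.

5.60 yr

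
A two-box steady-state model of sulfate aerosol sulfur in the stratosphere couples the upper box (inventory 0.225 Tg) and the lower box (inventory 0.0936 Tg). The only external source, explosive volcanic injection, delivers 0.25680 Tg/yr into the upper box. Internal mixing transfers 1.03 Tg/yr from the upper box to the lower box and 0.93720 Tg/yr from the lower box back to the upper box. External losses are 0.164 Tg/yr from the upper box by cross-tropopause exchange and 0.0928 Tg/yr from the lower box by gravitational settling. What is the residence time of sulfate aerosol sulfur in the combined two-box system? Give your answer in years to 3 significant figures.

1.24 yr

Treat the two boxes together as one reservoir: the mixing fluxes between them are internal recycling, so τ = ΣM / Σ(external losses).
M_total = 0.225 + 0.0936 = 0.31860 Tg.
ΣF_external_out = 0.164 + 0.0928 = 0.25680 Tg/yr.
τ = M_total / ΣF_ext = 0.31860 / 0.25680 = 1.241 yr.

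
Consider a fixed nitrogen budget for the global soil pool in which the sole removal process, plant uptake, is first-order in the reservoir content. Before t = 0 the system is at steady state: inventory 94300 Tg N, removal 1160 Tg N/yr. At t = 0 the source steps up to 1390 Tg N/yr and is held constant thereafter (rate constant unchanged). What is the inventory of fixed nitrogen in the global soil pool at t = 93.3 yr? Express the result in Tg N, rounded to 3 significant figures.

τ = M₀/F₀ = 94300/1160 = 81.29 yr; rate constant k = 1/τ.
New steady state M_∞ = F₁/k = F₁·τ = 1390 × 81.29 = 113000 Tg N.
M(t) = M_∞ + (M₀ − M_∞)·e^(−t/τ); t/τ = 93.3/81.29 = 1.148, so e^(−t/τ) = 0.3174.
M(t) = 113000 − 18700 × 0.3174 = 107060 Tg N.

107000 Tg N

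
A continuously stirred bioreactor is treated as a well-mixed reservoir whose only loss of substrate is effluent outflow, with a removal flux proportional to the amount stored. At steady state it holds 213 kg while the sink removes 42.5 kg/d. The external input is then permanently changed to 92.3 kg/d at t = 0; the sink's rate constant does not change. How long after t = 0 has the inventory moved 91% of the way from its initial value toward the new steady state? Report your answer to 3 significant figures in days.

12.1 d

τ = M₀/F₀ = 213/42.5 = 5.012 d.
The remaining gap fraction is e^(−t/τ); 91% covered ⇒ e^(−t/τ) = 0.0900.
t = −τ ln(0.0900) = 5.012 × 2.408 = 12.07 d.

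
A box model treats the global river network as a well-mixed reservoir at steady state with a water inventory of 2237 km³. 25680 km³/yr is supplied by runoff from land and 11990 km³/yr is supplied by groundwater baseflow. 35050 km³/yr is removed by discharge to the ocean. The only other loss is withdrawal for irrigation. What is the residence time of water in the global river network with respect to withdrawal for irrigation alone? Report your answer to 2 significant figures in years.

At steady state ΣF_in = ΣF_out.
ΣF_in = 25680 + 11990 = 37670 km³/yr.
Withdrawal for irrigation flux = ΣF_in − (35050) = 37670 − 35050 = 2620 km³/yr.
τ = M / F = 2237 / 2620 = 0.8538 yr.

0.85 yr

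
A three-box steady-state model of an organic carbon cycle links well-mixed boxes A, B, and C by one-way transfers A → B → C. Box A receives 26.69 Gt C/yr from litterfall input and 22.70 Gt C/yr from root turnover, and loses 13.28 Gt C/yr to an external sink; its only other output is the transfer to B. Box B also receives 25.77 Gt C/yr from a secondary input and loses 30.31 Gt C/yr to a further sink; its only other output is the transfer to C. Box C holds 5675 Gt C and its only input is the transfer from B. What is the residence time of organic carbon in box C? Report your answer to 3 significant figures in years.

180 yr

Box A: F(A→B) = (26.69 + 22.70) − 13.28 = 36.110 Gt C/yr.
Box B: F(B→C) = (36.110 + 25.77) − 30.31 = 31.570 Gt C/yr.
Box C throughput = its input = 31.570 Gt C/yr; τ = 5675 / 31.570 = 179.8 yr.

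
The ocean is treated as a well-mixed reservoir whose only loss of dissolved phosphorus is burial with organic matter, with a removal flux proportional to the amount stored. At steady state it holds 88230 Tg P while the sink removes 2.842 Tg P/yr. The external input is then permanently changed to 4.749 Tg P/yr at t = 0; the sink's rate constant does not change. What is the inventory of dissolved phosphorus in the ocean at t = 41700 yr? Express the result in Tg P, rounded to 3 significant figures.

Residence time τ = M₀/F₀ = 31050 yr. The eventual steady state is M_∞ = M₀·(F₁/F₀) = 88230 × 4.749/2.842 = 147430 Tg P.
The anomaly ΔM(t) = M(t) − M_∞ decays as ΔM₀·e^(−t/τ) with ΔM₀ = 88230 − 147430 = −59200 Tg P.
At t = 41700 yr, e^(−t/τ) = e^(−1.343) = 0.2610, so ΔM = −15450 Tg P and M = 147430 − 15450 = 131980 Tg P.

132000 Tg P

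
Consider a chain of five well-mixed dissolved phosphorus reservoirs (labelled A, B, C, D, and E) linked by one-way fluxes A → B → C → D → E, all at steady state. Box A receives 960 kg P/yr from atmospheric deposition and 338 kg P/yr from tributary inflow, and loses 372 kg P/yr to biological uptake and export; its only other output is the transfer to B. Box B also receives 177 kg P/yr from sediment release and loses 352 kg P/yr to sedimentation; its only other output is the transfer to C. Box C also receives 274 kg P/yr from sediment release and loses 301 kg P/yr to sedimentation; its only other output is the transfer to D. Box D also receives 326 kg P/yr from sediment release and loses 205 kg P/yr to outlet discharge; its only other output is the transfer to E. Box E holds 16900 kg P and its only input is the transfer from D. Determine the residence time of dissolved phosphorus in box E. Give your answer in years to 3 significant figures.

20.0 yr

Box A: F(A→B) = (960 + 338) − 372 = 926.00 kg P/yr.
Box B: F(B→C) = (926.00 + 177) − 352 = 751.00 kg P/yr.
Box C: F(C→D) = (751.00 + 274) − 301 = 724.00 kg P/yr.
Box D: F(D→E) = (724.00 + 326) − 205 = 845.00 kg P/yr.
Box E throughput = its input = 845.00 kg P/yr; τ = 16900 / 845.00 = 20.00 yr.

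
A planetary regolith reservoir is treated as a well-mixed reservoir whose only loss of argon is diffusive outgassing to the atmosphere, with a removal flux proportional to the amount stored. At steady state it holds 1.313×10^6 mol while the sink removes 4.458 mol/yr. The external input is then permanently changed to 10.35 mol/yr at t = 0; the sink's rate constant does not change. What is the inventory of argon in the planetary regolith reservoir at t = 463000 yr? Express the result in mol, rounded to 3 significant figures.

Residence time τ = M₀/F₀ = 294500 yr. The eventual steady state is M_∞ = M₀·(F₁/F₀) = 1.313×10^6 × 10.35/4.458 = 3.0484×10^6 mol.
The anomaly ΔM(t) = M(t) − M_∞ decays as ΔM₀·e^(−t/τ) with ΔM₀ = 1.313×10^6 − 3.0484×10^6 = −1.735×10^6 mol.
At t = 463000 yr, e^(−t/τ) = e^(−1.572) = 0.2076, so ΔM = −360300 mol and M = 3.0484×10^6 − 360300 = 2.6880×10^6 mol.

2.69×10^6 mol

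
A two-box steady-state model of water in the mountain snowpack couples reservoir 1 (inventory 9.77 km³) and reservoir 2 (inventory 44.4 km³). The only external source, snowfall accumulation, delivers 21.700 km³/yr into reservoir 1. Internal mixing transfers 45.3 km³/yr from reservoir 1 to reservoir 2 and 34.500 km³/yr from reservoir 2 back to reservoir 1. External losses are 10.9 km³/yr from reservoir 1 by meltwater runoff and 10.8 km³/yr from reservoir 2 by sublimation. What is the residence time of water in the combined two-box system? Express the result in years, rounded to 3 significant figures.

2.50 yr

For the system as a whole, the A↔B exchange is internal and contributes nothing to the throughput; only the external sinks remove mass.
M_total = 9.77 + 44.4 = 54.170 km³.
ΣF_external_out = 10.9 + 10.8 = 21.700 km³/yr.
τ = M_total / ΣF_ext = 54.170 / 21.700 = 2.496 yr.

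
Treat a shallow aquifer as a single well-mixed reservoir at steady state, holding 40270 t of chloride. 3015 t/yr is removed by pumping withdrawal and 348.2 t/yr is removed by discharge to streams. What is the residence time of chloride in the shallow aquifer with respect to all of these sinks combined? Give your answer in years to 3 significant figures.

12.0 yr

Total removal flux = 3015 + 348.2 = 3363.2 t/yr.
τ = M / ΣF_out = 40270 / 3363.2 = 11.97 yr.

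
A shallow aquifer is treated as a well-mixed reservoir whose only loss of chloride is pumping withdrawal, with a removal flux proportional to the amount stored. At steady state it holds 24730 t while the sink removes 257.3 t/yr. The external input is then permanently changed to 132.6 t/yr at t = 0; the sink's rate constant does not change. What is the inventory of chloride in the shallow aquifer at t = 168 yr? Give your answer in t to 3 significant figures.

τ = M₀/F₀ = 24730/257.3 = 96.11 yr; rate constant k = 1/τ.
New steady state M_∞ = F₁/k = F₁·τ = 132.6 × 96.11 = 12745 t.
M(t) = M_∞ + (M₀ − M_∞)·e^(−t/τ); t/τ = 168/96.11 = 1.748, so e^(−t/τ) = 0.1741.
M(t) = 12745 + 11990 × 0.1741 = 14832 t.

14800 t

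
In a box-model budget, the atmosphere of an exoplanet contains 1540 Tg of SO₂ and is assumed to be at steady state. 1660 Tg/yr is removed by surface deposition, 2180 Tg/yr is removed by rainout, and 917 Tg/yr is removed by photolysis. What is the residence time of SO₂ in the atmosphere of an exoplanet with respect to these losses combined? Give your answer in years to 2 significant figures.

0.32 yr

Total removal = 1660 + 2180 + 917.0 = 4757.0 Tg/yr.
τ = M / ΣF_out = 1540 / 4757.0 = 0.3237 yr.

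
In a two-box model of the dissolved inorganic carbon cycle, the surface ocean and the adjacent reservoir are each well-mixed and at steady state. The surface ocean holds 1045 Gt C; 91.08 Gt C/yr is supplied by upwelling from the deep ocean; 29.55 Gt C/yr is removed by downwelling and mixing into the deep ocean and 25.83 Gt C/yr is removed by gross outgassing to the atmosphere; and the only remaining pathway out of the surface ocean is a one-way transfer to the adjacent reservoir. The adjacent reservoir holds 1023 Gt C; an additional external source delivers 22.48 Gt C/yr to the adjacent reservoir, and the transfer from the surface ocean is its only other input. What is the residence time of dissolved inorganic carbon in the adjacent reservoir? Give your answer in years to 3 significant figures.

Balance the surface ocean: ΣF_in = 91.080 Gt C/yr.
Transfer to the adjacent reservoir = ΣF_in − (29.55 + 25.83) = 35.700 Gt C/yr.
Total input to the adjacent reservoir = 35.700 + 22.48 = 58.180 Gt C/yr; at steady state this equals its total output.
τ = M / F = 1023 / 58.180 = 17.58 yr.

17.6 yr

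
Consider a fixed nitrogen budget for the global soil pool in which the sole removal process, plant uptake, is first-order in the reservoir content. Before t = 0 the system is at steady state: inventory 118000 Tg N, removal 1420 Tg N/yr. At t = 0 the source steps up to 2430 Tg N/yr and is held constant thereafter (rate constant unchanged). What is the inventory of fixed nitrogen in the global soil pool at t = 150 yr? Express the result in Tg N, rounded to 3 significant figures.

The sink rate constant is k = F₀/M₀ = 1420/118000 = 0.01203 yr⁻¹.
Solving dM/dt = F₁ − kM with M(0) = M₀ gives M(t) = F₁/k + (M₀ − F₁/k)·e^(−kt).
F₁/k = 2430/0.01203 = 201930 Tg N; kt = 0.01203 × 150 = 1.805, e^(−kt) = 0.1645.
M(150) = 201930 + (118000 − 201930) × 0.1645 = 201930 − 13800 = 188130 Tg N.

188000 Tg N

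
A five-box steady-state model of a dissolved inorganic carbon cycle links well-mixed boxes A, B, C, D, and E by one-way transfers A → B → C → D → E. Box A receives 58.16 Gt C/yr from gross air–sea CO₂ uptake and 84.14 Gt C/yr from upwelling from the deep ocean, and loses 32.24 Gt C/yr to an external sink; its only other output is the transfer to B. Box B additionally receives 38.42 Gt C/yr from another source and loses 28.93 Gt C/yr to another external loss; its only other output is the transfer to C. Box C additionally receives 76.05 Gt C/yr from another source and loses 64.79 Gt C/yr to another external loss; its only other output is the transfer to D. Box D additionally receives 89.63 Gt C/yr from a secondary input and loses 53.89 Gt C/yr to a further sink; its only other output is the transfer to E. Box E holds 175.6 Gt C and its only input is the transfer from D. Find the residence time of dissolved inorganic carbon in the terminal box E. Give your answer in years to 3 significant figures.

1.05 yr

Box A: F(A→B) = (58.16 + 84.14) − 32.24 = 110.06 Gt C/yr.
Box B: F(B→C) = (110.06 + 38.42) − 28.93 = 119.55 Gt C/yr.
Box C: F(C→D) = (119.55 + 76.05) − 64.79 = 130.81 Gt C/yr.
Box D: F(D→E) = (130.81 + 89.63) − 53.89 = 166.55 Gt C/yr.
Box E throughput = its input = 166.55 Gt C/yr; τ = 175.6 / 166.55 = 1.054 yr.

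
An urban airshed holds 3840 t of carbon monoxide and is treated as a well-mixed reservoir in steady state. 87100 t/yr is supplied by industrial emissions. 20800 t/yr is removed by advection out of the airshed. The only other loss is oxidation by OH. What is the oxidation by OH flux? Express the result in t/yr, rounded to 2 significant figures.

At steady state ΣF_in = ΣF_out.
ΣF_in = 87100 t/yr.
Oxidation by OH flux = ΣF_in − (20800) = 87100 − 20800 = 66300 t/yr.

66000 t/yr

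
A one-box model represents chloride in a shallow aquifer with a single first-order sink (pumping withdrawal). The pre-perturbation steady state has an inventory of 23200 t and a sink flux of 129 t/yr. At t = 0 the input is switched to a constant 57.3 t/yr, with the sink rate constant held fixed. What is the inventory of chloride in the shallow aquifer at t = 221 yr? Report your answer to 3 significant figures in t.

14100 t

The sink rate constant is k = F₀/M₀ = 129/23200 = 0.005560 yr⁻¹.
Solving dM/dt = F₁ − kM with M(0) = M₀ gives M(t) = F₁/k + (M₀ − F₁/k)·e^(−kt).
F₁/k = 57.3/0.005560 = 10305 t; kt = 0.005560 × 221 = 1.229, e^(−kt) = 0.2926.
M(221) = 10305 + (23200 − 10305) × 0.2926 = 10305 + 3773 = 14079 t.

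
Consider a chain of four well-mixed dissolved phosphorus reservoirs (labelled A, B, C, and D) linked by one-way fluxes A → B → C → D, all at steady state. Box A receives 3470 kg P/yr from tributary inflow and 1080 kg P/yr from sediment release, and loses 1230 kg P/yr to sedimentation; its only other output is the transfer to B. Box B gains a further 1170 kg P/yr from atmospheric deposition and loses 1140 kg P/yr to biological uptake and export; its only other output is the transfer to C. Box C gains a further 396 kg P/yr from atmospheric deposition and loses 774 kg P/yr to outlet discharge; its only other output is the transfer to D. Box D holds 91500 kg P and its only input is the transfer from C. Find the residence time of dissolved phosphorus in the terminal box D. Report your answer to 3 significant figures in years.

Box A: F(A→B) = (3470 + 1080) − 1230 = 3320.0 kg P/yr.
Box B: F(B→C) = (3320.0 + 1170) − 1140 = 3350.0 kg P/yr.
Box C: F(C→D) = (3350.0 + 396) − 774 = 2972.0 kg P/yr.
Box D throughput = its input = 2972.0 kg P/yr; τ = 91500 / 2972.0 = 30.79 yr.

30.8 yr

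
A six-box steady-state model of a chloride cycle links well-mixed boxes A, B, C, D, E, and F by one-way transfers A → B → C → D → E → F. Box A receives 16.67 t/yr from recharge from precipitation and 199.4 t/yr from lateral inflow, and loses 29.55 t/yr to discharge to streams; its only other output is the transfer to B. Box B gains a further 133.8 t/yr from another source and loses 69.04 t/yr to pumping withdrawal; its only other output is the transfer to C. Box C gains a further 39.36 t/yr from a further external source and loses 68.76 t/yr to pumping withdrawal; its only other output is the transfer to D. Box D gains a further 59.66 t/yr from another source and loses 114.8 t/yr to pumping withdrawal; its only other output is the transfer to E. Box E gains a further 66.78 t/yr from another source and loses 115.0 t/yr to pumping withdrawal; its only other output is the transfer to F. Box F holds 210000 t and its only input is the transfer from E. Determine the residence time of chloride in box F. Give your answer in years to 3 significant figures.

1770 yr

Box A: F(A→B) = (16.67 + 199.4) − 29.55 = 186.52 t/yr.
Box B: F(B→C) = (186.52 + 133.8) − 69.04 = 251.28 t/yr.
Box C: F(C→D) = (251.28 + 39.36) − 68.76 = 221.88 t/yr.
Box D: F(D→E) = (221.88 + 59.66) − 114.8 = 166.74 t/yr.
Box E: F(E→F) = (166.74 + 66.78) − 115.0 = 118.52 t/yr.
Box F throughput = its input = 118.52 t/yr; τ = 210000 / 118.52 = 1772 yr.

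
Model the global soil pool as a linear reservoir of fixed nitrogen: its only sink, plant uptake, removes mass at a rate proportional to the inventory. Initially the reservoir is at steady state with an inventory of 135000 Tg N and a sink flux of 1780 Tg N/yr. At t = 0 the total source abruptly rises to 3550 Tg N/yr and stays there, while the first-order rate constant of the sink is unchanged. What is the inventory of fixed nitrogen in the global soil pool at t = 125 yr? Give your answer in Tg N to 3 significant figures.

243000 Tg N

τ = M₀/F₀ = 135000/1780 = 75.84 yr; rate constant k = 1/τ.
New steady state M_∞ = F₁/k = F₁·τ = 3550 × 75.84 = 269240 Tg N.
M(t) = M_∞ + (M₀ − M_∞)·e^(−t/τ); t/τ = 125/75.84 = 1.648, so e^(−t/τ) = 0.1924.
M(t) = 269240 − 134200 × 0.1924 = 243410 Tg N.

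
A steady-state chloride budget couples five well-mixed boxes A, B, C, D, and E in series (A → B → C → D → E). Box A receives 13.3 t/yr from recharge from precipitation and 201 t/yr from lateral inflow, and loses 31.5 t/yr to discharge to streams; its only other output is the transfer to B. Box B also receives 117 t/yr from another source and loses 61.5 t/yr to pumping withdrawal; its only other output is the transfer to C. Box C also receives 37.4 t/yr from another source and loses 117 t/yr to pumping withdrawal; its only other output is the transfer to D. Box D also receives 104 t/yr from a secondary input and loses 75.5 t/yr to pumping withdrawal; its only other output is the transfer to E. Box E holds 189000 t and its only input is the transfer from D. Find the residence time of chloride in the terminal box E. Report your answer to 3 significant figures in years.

Box A: F(A→B) = (13.3 + 201) − 31.5 = 182.80 t/yr.
Box B: F(B→C) = (182.80 + 117) − 61.5 = 238.30 t/yr.
Box C: F(C→D) = (238.30 + 37.4) − 117 = 158.70 t/yr.
Box D: F(D→E) = (158.70 + 104) − 75.5 = 187.20 t/yr.
Box E throughput = its input = 187.20 t/yr; τ = 189000 / 187.20 = 1010 yr.

1010 yr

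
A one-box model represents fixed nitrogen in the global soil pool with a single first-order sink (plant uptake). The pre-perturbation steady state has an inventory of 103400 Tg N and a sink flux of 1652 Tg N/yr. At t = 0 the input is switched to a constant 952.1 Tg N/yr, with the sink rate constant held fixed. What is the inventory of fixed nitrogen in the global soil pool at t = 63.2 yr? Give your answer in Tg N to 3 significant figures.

75600 Tg N

The sink rate constant is k = F₀/M₀ = 1652/103400 = 0.01598 yr⁻¹.
Solving dM/dt = F₁ − kM with M(0) = M₀ gives M(t) = F₁/k + (M₀ − F₁/k)·e^(−kt).
F₁/k = 952.1/0.01598 = 59593 Tg N; kt = 0.01598 × 63.2 = 1.010, e^(−kt) = 0.3643.
M(63.2) = 59593 + (103400 − 59593) × 0.3643 = 59593 + 15960 = 75552 Tg N.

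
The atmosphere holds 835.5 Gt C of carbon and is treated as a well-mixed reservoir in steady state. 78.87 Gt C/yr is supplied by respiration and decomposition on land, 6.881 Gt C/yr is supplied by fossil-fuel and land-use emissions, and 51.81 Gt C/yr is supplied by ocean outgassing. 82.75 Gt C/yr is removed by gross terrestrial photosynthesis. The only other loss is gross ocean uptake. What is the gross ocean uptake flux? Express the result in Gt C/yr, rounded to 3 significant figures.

At steady state ΣF_in = ΣF_out.
ΣF_in = 78.87 + 6.881 + 51.81 = 137.56 Gt C/yr.
Gross ocean uptake flux = ΣF_in − (82.75) = 137.56 − 82.75 = 54.81 Gt C/yr.

54.8 Gt C/yr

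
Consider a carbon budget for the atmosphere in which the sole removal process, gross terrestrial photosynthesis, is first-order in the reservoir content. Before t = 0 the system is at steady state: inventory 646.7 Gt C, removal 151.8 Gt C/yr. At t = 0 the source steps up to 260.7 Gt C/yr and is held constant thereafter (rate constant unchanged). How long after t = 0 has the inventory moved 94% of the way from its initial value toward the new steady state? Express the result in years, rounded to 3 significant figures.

τ = M₀/F₀ = 646.7/151.8 = 4.260 yr.
The remaining gap fraction is e^(−t/τ); 94% covered ⇒ e^(−t/τ) = 0.0600.
t = −τ ln(0.0600) = 4.260 × 2.813 = 11.99 yr.

12.0 yr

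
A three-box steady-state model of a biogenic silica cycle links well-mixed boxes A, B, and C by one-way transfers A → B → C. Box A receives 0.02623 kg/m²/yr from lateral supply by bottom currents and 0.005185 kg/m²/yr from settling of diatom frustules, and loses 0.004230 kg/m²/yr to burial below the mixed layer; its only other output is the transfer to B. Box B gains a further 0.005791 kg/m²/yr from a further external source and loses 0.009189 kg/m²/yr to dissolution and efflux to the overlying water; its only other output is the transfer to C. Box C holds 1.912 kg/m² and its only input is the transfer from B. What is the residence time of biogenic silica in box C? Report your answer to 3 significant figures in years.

80.4 yr

Box A: F(A→B) = (0.02623 + 0.005185) − 0.004230 = 0.027185 kg/m²/yr.
Box B: F(B→C) = (0.027185 + 0.005791) − 0.009189 = 0.023787 kg/m²/yr.
Box C throughput = its input = 0.023787 kg/m²/yr; τ = 1.912 / 0.023787 = 80.38 yr.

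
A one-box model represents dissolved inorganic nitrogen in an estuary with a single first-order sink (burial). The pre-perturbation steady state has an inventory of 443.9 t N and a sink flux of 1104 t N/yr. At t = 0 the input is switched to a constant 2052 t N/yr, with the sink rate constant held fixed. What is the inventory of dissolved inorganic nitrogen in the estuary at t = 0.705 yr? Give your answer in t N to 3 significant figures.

Residence time τ = M₀/F₀ = 0.4021 yr. The eventual steady state is M_∞ = M₀·(F₁/F₀) = 443.9 × 2052/1104 = 825.07 t N.
The anomaly ΔM(t) = M(t) − M_∞ decays as ΔM₀·e^(−t/τ) with ΔM₀ = 443.9 − 825.07 = −381.2 t N.
At t = 0.705 yr, e^(−t/τ) = e^(−1.753) = 0.1732, so ΔM = −66.02 t N and M = 825.07 − 66.02 = 759.06 t N.

759 t N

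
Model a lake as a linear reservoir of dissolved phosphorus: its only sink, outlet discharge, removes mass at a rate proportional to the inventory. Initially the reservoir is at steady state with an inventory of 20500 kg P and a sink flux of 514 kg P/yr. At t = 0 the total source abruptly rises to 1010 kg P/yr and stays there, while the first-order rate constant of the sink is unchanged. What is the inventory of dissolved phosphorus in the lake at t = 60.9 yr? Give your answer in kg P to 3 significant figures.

Residence time τ = M₀/F₀ = 39.88 yr. The eventual steady state is M_∞ = M₀·(F₁/F₀) = 20500 × 1010/514 = 40282 kg P.
The anomaly ΔM(t) = M(t) − M_∞ decays as ΔM₀·e^(−t/τ) with ΔM₀ = 20500 − 40282 = −19780 kg P.
At t = 60.9 yr, e^(−t/τ) = e^(−1.527) = 0.2172, so ΔM = −4297 kg P and M = 40282 − 4297 = 35986 kg P.

36000 kg P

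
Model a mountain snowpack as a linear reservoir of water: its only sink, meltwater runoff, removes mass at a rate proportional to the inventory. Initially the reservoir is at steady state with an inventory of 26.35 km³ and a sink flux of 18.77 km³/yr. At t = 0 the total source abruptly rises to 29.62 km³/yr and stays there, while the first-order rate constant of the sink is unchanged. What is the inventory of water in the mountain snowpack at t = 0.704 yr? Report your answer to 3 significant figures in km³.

Residence time τ = M₀/F₀ = 1.404 yr. The eventual steady state is M_∞ = M₀·(F₁/F₀) = 26.35 × 29.62/18.77 = 41.582 km³.
The anomaly ΔM(t) = M(t) − M_∞ decays as ΔM₀·e^(−t/τ) with ΔM₀ = 26.35 − 41.582 = −15.23 km³.
At t = 0.704 yr, e^(−t/τ) = e^(−0.5015) = 0.6056, so ΔM = −9.225 km³ and M = 41.582 − 9.225 = 32.357 km³.

32.4 km³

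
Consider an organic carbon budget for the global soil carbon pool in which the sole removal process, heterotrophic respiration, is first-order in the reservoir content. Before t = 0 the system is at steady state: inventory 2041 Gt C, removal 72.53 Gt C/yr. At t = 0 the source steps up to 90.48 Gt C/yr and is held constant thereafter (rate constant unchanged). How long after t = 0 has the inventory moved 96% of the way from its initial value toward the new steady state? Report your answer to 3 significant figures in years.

τ = M₀/F₀ = 2041/72.53 = 28.14 yr.
The remaining gap fraction is e^(−t/τ); 96% covered ⇒ e^(−t/τ) = 0.0400.
t = −τ ln(0.0400) = 28.14 × 3.219 = 90.58 yr.

90.6 yr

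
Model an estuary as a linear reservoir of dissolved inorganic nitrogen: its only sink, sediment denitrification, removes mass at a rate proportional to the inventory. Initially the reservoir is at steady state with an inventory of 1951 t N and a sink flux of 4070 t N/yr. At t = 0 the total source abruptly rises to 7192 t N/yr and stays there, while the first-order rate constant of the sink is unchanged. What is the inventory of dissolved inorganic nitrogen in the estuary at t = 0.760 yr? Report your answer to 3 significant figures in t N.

3140 t N

τ = M₀/F₀ = 1951/4070 = 0.4794 yr; rate constant k = 1/τ.
New steady state M_∞ = F₁/k = F₁·τ = 7192 × 0.4794 = 3447.6 t N.
M(t) = M_∞ + (M₀ − M_∞)·e^(−t/τ); t/τ = 0.760/0.4794 = 1.585, so e^(−t/τ) = 0.2049.
M(t) = 3447.6 − 1497 × 0.2049 = 3141.0 t N.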